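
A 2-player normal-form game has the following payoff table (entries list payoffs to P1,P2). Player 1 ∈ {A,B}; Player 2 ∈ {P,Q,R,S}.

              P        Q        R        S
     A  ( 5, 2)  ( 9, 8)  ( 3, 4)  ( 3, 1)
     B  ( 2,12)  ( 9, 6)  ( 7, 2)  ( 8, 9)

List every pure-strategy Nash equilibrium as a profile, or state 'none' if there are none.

PSNE = {(A,Q)}

(A,P): not NE [P2→Q gives 8>2]
(A,Q): NE
(A,R): not NE [P1→B gives 7>3; P2→Q gives 8>4]
(A,S): not NE [P1→B gives 8>3; P2→Q gives 8>1]
(B,P): not NE [P1→A gives 5>2]
(B,Q): not NE [P2→P gives 12>6]
(B,R): not NE [P2→P gives 12>2]
(B,S): not NE [P2→P gives 12>9]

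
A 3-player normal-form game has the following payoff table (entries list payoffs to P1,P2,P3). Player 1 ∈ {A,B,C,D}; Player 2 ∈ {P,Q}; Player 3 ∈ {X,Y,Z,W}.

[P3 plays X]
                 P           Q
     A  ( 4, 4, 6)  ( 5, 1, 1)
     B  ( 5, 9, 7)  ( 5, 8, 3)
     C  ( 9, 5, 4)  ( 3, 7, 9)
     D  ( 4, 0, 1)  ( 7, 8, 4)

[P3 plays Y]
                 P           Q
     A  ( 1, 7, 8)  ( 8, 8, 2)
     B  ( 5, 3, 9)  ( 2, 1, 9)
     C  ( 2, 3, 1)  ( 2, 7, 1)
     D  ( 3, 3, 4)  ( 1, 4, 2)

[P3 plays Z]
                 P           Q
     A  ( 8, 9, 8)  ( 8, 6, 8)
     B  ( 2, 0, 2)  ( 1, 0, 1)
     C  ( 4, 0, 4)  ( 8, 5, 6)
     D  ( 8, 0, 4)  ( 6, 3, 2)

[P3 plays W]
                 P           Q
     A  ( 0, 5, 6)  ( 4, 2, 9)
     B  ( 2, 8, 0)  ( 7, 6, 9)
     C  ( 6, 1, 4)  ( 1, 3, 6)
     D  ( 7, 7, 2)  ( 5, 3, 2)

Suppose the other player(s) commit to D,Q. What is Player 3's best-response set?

argmax u_3 = {X}

u_3(X vs D,Q) = 4
u_3(Y vs D,Q) = 2
u_3(Z vs D,Q) = 2
u_3(W vs D,Q) = 2
max payoff 4 at {X}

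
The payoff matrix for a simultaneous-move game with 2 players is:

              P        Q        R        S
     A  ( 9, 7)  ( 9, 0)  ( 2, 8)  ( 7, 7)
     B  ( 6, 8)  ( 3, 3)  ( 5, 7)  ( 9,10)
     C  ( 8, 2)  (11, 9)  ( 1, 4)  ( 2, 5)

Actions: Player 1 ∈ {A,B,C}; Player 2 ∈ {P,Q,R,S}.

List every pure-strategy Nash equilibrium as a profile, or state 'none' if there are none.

(A,P): not NE [P2→R gives 8>7]
(A,Q): not NE [P1→C gives 11>9; P2→R gives 8>0]
(A,R): not NE [P1→B gives 5>2]
(A,S): not NE [P1→B gives 9>7; P2→R gives 8>7]
(B,P): not NE [P1→A gives 9>6; P2→S gives 10>8]
(B,Q): not NE [P1→C gives 11>3; P2→S gives 10>3]
(B,R): not NE [P2→S gives 10>7]
(B,S): NE
(C,P): not NE [P1→A gives 9>8; P2→Q gives 9>2]
(C,Q): NE
(C,R): not NE [P1→B gives 5>1; P2→Q gives 9>4]
(C,S): not NE [P1→B gives 9>2; P2→Q gives 9>5]

Nash profiles: (B,S), (C,Q)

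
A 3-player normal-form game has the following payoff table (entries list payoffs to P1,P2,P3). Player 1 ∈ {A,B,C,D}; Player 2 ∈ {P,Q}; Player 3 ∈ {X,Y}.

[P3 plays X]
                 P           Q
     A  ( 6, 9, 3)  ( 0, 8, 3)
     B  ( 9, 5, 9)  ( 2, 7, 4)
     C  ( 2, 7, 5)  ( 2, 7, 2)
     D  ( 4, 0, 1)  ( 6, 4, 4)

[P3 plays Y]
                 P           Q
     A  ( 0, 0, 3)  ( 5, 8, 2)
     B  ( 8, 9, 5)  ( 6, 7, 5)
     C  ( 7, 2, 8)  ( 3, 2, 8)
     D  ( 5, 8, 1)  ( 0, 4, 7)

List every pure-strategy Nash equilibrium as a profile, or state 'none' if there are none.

(A,P,X): not NE [P1→B gives 9>6]
(A,P,Y): not NE [P1→B gives 8>0; P2→Q gives 8>0]
(A,Q,X): not NE [P1→D gives 6>0; P2→P gives 9>8]
(A,Q,Y): not NE [P1→B gives 6>5; P3→X gives 3>2]
(B,P,X): not NE [P2→Q gives 7>5]
(B,P,Y): not NE [P3→X gives 9>5]
(B,Q,X): not NE [P1→D gives 6>2; P3→Y gives 5>4]
(B,Q,Y): not NE [P2→P gives 9>7]
(C,P,X): not NE [P1→B gives 9>2; P3→Y gives 8>5]
(C,P,Y): not NE [P1→B gives 8>7]
(C,Q,X): not NE [P1→D gives 6>2; P3→Y gives 8>2]
(C,Q,Y): not NE [P1→B gives 6>3]
(D,P,X): not NE [P1→B gives 9>4; P2→Q gives 4>0]
(D,P,Y): not NE [P1→B gives 8>5]
(D,Q,X): not NE [P3→Y gives 7>4]
(D,Q,Y): not NE [P1→B gives 6>0; P2→P gives 8>4]

PSNE: ∅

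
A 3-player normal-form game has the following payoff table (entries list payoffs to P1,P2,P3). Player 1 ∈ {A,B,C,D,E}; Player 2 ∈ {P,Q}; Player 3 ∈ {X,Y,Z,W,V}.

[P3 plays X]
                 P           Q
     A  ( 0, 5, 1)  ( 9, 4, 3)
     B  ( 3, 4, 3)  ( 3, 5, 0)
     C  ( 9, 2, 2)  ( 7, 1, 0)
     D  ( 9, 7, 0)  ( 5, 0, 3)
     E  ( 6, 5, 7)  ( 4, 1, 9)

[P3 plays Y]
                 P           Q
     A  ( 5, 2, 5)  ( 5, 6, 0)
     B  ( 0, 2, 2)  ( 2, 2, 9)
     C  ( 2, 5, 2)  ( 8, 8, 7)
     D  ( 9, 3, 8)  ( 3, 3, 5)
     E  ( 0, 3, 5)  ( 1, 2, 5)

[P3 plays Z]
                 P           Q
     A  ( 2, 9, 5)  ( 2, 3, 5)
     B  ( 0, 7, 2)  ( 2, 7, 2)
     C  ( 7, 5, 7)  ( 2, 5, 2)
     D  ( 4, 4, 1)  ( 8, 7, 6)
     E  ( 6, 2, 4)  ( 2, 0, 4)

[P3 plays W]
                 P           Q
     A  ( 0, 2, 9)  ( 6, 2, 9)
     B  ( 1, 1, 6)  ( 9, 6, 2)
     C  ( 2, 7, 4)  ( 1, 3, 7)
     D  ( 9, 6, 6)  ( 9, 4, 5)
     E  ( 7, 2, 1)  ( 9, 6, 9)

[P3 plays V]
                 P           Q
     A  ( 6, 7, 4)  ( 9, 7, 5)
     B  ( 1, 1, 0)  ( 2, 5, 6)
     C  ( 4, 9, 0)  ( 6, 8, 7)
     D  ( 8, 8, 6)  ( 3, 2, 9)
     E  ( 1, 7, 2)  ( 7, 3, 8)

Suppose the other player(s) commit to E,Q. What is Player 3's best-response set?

P3 best: {X,W}

u_3(X vs E,Q) = 9
u_3(Y vs E,Q) = 5
u_3(Z vs E,Q) = 4
u_3(W vs E,Q) = 9
u_3(V vs E,Q) = 8
max payoff 9 at {X,W}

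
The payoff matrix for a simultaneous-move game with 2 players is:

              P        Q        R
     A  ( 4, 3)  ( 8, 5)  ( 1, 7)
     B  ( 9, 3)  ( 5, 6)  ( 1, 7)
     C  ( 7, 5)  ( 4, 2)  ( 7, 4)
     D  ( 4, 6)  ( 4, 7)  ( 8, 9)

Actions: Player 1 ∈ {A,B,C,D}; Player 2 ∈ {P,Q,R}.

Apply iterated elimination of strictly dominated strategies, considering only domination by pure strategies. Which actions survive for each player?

P2 drop Q (R beats it: A:7>5 B:7>6 C:4>2 D:9>7)
P1 drop A (C beats it: P:7>4 R:7>1)
P1→{B,C,D} P2→{P,R}

IESDS → P1:{B,C,D} P2:{P,R}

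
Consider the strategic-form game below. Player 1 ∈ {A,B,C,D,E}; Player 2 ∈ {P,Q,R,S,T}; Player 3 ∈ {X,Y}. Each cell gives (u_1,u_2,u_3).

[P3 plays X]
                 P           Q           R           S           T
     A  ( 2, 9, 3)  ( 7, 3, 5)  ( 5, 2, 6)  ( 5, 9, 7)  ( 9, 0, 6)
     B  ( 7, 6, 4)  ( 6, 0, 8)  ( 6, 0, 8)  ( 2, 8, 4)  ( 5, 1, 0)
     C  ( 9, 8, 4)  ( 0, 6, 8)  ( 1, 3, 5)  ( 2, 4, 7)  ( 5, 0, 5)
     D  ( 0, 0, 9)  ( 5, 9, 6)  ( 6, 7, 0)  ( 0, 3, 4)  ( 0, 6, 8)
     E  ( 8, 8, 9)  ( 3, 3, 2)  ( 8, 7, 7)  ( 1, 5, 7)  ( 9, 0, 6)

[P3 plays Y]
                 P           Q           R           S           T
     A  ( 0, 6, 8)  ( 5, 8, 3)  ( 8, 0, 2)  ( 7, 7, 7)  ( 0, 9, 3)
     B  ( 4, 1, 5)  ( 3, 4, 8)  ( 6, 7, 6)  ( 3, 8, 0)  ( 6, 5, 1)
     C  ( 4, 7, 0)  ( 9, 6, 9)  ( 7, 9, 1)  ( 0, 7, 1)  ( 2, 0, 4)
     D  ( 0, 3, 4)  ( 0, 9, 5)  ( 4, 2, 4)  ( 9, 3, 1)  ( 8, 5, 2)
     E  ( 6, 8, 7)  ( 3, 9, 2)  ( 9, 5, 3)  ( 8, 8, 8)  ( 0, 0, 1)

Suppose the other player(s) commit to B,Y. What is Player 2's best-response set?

BR_2 = {S}

u_2(P vs B,Y) = 1
u_2(Q vs B,Y) = 4
u_2(R vs B,Y) = 7
u_2(S vs B,Y) = 8
u_2(T vs B,Y) = 5
max payoff 8 at {S}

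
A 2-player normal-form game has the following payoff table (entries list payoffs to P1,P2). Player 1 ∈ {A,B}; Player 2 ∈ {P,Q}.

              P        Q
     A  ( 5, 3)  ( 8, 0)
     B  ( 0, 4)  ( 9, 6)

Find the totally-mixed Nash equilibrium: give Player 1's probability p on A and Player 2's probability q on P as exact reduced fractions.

(p,q) = (2/5, 1/6)

P1 indiff ⇒ q·5+(1-q)·8 = q·0+(1-q)·9 ⇒ q(5) = (1-q)(1) ⇒ q = 1/6
P2 indiff ⇒ p·3+(1-p)·4 = p·0+(1-p)·6 ⇒ p(3) = (1-p)(2) ⇒ p = 2/5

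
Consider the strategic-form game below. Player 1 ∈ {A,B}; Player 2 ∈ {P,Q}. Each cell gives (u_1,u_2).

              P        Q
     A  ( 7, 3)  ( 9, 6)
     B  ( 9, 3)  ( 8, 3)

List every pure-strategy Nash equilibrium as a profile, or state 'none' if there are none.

Nash profiles: (A,Q), (B,P)

(A,P): not NE [P1→B gives 9>7; P2→Q gives 6>3]
(A,Q): NE
(B,P): NE
(B,Q): not NE [P1→A gives 9>8]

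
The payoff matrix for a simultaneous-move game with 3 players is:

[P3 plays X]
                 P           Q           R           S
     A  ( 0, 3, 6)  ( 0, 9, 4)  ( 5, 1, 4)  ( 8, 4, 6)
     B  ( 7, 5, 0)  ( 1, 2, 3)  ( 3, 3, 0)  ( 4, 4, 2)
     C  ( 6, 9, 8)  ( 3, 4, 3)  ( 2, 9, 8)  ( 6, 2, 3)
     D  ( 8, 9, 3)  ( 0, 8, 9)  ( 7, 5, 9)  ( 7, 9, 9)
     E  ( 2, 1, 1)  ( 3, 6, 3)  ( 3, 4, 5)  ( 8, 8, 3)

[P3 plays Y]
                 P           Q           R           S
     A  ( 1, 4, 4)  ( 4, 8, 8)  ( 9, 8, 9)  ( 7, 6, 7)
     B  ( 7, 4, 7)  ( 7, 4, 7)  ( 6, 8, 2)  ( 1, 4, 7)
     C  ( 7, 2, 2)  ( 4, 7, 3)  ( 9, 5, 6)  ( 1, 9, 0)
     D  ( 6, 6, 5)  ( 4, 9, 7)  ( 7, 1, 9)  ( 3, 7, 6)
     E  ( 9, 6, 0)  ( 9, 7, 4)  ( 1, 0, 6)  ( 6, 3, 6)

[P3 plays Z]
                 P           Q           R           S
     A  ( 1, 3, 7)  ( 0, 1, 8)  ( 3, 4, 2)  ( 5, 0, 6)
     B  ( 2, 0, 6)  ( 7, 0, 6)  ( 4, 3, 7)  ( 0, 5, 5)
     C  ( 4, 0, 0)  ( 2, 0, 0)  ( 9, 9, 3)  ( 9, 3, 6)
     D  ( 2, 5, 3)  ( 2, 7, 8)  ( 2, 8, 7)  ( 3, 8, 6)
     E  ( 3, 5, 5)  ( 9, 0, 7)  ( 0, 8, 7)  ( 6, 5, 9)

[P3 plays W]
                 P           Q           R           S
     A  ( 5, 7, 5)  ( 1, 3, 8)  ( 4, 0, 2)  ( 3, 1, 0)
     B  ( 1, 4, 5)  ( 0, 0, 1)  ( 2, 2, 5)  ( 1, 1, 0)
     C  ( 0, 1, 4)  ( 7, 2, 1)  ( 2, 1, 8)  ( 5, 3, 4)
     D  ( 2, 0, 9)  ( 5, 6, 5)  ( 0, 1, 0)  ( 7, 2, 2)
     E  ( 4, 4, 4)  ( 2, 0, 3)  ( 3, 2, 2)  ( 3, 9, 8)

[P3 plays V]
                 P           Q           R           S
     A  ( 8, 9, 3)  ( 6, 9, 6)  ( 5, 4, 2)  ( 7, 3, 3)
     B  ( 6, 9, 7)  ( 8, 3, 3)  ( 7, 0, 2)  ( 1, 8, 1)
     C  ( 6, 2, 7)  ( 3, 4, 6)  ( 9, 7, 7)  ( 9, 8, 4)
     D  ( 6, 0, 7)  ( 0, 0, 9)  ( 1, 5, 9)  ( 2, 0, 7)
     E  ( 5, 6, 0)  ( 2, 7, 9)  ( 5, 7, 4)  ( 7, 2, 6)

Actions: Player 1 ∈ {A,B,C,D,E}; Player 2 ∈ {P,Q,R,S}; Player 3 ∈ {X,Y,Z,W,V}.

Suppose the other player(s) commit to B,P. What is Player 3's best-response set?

u_3(X vs B,P) = 0
u_3(Y vs B,P) = 7
u_3(Z vs B,P) = 6
u_3(W vs B,P) = 5
u_3(V vs B,P) = 7
max payoff 7 at {Y,V}

BR_3 = {Y,V}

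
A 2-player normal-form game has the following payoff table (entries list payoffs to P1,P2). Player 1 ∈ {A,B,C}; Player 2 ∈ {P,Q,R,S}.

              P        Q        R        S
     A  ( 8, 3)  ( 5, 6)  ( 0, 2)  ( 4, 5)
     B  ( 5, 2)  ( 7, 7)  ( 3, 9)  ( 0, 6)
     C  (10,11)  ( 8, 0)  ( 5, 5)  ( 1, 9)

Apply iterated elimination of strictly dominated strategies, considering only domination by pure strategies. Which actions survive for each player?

P1 drop B (C beats it: P:10>5 Q:8>7 R:5>3 S:1>0)
P2 drop R (P beats it: A:3>2 C:11>5)
P1→{A,C} P2→{P,Q,S}

IESDS → P1:{A,C} P2:{P,Q,S}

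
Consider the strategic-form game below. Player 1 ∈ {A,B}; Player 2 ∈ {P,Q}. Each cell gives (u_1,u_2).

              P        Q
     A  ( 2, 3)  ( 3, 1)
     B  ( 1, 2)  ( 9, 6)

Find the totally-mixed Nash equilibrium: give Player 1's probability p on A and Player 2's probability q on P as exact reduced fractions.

P1 mixes 2/3 on A; P2 mixes 6/7 on P

P1 indiff ⇒ q·2+(1-q)·3 = q·1+(1-q)·9 ⇒ q(1) = (1-q)(6) ⇒ q = 6/7
P2 indiff ⇒ p·3+(1-p)·2 = p·1+(1-p)·6 ⇒ p(2) = (1-p)(4) ⇒ p = 2/3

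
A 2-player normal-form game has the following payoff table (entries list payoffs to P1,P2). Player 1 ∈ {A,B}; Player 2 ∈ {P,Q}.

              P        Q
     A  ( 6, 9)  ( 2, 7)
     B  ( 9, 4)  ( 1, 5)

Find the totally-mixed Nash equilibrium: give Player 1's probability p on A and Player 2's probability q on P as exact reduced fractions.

P1 indiff ⇒ q·6+(1-q)·2 = q·9+(1-q)·1 ⇒ q(-3) = (1-q)(-1) ⇒ q = 1/4
P2 indiff ⇒ p·9+(1-p)·4 = p·7+(1-p)·5 ⇒ p(2) = (1-p)(1) ⇒ p = 1/3

(p,q) = (1/3, 1/4)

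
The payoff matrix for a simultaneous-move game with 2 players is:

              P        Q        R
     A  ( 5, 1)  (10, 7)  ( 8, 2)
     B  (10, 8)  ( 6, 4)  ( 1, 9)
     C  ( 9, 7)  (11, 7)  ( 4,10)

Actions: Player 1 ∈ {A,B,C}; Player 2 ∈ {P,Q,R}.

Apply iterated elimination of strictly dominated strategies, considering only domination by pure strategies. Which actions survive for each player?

P2 drop P (R beats it: A:2>1 B:9>8 C:10>7)
P1 drop B (A beats it: Q:10>6 R:8>1)
P1→{A,C} P2→{Q,R}

IESDS → P1:{A,C} P2:{Q,R}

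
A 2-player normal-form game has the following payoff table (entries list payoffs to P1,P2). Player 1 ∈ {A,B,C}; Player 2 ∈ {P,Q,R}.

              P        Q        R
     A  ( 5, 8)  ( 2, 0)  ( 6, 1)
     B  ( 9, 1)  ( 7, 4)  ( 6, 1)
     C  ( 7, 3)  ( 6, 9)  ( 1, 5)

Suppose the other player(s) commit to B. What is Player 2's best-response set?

u_2(P vs B) = 1
u_2(Q vs B) = 4
u_2(R vs B) = 1
max payoff 4 at {Q}

BR_2 = {Q}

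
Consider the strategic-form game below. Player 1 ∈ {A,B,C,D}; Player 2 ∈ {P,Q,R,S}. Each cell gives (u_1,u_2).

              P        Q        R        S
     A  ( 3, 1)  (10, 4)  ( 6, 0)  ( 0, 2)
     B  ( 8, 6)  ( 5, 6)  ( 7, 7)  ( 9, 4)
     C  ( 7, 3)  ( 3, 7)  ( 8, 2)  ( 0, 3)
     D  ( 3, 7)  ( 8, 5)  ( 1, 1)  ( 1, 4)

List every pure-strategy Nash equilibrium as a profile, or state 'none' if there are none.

(A,P): not NE [P1→B gives 8>3; P2→Q gives 4>1]
(A,Q): NE
(A,R): not NE [P1→C gives 8>6; P2→Q gives 4>0]
(A,S): not NE [P1→B gives 9>0; P2→Q gives 4>2]
(B,P): not NE [P2→R gives 7>6]
(B,Q): not NE [P1→A gives 10>5; P2→R gives 7>6]
(B,R): not NE [P1→C gives 8>7]
(B,S): not NE [P2→R gives 7>4]
(C,P): not NE [P1→B gives 8>7; P2→Q gives 7>3]
(C,Q): not NE [P1→A gives 10>3]
(C,R): not NE [P2→Q gives 7>2]
(C,S): not NE [P1→B gives 9>0; P2→Q gives 7>3]
(D,P): not NE [P1→B gives 8>3]
(D,Q): not NE [P1→A gives 10>8; P2→P gives 7>5]
(D,R): not NE [P1→C gives 8>1; P2→P gives 7>1]
(D,S): not NE [P1→B gives 9>1; P2→P gives 7>4]

Nash profiles: (A,Q)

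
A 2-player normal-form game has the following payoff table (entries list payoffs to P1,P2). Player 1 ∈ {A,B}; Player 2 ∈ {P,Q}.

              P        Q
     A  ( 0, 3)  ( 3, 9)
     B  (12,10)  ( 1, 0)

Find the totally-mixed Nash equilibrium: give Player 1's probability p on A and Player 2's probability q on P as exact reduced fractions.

p=5/8, q=1/7

P1 indiff ⇒ q·0+(1-q)·3 = q·12+(1-q)·1 ⇒ q(-12) = (1-q)(-2) ⇒ q = 1/7
P2 indiff ⇒ p·3+(1-p)·10 = p·9+(1-p)·0 ⇒ p(-6) = (1-p)(-10) ⇒ p = 5/8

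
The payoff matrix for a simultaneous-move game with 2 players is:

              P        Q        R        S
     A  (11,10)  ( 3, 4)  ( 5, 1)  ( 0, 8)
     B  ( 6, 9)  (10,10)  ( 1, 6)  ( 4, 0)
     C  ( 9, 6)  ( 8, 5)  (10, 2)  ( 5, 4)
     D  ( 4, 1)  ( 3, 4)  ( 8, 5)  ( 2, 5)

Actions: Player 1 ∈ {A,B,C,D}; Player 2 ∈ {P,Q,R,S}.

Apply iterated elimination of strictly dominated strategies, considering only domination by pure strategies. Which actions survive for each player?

IESDS → P1:{A,B,C} P2:{P,Q}

P1 drop D (C beats it: P:9>4 Q:8>3 R:10>8 S:5>2)
P2 drop R (P beats it: A:10>1 B:9>6 C:6>2)
P2 drop S (P beats it: A:10>8 B:9>0 C:6>4)
P1→{A,B,C} P2→{P,Q}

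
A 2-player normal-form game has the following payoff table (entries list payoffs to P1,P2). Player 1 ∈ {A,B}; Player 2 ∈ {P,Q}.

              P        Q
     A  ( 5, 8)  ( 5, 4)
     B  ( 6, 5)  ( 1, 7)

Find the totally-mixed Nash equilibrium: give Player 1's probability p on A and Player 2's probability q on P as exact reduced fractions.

P1 mixes 1/3 on A; P2 mixes 4/5 on P

P1 indiff ⇒ q·5+(1-q)·5 = q·6+(1-q)·1 ⇒ q(-1) = (1-q)(-4) ⇒ q = 4/5
P2 indiff ⇒ p·8+(1-p)·5 = p·4+(1-p)·7 ⇒ p(4) = (1-p)(2) ⇒ p = 1/3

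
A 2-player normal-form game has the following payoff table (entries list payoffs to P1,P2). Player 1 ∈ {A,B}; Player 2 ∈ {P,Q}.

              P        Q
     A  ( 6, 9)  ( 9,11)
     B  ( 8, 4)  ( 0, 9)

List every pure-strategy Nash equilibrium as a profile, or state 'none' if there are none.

(A,P): not NE [P1→B gives 8>6; P2→Q gives 11>9]
(A,Q): NE
(B,P): not NE [P2→Q gives 9>4]
(B,Q): not NE [P1→A gives 9>0]

NE set: (A,Q)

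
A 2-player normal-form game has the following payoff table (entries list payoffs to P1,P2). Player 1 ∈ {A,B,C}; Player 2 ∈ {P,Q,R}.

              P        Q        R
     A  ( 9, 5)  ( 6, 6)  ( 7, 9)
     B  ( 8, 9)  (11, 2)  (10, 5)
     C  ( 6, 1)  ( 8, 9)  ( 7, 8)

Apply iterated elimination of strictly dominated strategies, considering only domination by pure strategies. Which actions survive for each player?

Survivors P1:{A,B} P2:{P,R}

P1 drop C (B beats it: P:8>6 Q:11>8 R:10>7)
P2 drop Q (R beats it: A:9>6 B:5>2)
P1→{A,B} P2→{P,R}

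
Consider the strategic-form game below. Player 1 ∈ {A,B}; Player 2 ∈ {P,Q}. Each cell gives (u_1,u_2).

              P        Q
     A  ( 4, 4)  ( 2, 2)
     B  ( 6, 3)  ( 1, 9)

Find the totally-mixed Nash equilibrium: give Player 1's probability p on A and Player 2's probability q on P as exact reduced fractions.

p=3/4, q=1/3

P1 indiff ⇒ q·4+(1-q)·2 = q·6+(1-q)·1 ⇒ q(-2) = (1-q)(-1) ⇒ q = 1/3
P2 indiff ⇒ p·4+(1-p)·3 = p·2+(1-p)·9 ⇒ p(2) = (1-p)(6) ⇒ p = 3/4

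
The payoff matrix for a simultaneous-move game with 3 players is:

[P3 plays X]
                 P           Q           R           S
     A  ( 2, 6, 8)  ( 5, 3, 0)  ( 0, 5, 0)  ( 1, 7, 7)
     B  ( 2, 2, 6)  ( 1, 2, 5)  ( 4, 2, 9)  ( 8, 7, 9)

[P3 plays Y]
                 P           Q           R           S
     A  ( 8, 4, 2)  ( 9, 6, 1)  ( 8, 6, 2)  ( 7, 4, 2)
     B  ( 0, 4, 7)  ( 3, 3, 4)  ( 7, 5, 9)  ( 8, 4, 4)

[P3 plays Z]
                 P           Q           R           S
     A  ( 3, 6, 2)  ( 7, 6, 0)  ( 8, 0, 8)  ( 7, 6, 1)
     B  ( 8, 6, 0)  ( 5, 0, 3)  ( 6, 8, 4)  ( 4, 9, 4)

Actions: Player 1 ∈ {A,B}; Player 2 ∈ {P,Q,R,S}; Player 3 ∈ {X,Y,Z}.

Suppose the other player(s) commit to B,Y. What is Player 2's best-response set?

P2 best: {R}

u_2(P vs B,Y) = 4
u_2(Q vs B,Y) = 3
u_2(R vs B,Y) = 5
u_2(S vs B,Y) = 4
max payoff 5 at {R}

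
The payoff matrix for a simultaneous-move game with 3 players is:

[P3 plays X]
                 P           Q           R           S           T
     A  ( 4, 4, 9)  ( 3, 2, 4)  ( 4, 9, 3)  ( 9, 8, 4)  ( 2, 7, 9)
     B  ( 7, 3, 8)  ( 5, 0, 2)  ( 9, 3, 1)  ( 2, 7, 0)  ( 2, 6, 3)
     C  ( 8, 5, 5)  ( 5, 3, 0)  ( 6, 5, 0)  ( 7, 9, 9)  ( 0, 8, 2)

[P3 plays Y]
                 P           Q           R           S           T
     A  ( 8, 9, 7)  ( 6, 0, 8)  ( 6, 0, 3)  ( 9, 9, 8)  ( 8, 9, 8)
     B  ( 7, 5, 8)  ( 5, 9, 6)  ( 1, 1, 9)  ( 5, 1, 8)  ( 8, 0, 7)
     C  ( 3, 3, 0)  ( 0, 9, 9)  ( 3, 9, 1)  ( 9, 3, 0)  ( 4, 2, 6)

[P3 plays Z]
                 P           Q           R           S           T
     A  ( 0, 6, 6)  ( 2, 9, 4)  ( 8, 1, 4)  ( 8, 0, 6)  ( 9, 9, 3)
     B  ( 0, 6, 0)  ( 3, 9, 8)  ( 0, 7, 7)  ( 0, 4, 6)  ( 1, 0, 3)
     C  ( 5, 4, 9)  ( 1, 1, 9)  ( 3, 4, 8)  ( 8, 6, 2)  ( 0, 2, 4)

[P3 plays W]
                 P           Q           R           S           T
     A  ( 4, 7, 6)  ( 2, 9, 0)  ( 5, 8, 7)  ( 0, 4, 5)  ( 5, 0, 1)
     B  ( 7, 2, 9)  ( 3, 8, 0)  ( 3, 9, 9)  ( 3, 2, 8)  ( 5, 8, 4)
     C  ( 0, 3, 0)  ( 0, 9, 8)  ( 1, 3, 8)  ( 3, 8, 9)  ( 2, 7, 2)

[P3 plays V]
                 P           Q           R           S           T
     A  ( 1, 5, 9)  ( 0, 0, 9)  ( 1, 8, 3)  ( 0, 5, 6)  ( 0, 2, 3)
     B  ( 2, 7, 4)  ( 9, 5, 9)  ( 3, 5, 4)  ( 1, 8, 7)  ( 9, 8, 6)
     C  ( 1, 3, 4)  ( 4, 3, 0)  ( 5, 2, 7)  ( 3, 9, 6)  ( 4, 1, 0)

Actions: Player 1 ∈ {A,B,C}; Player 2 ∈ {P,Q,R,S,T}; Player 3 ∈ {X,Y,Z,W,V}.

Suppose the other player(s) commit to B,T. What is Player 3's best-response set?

u_3(X vs B,T) = 3
u_3(Y vs B,T) = 7
u_3(Z vs B,T) = 3
u_3(W vs B,T) = 4
u_3(V vs B,T) = 6
max payoff 7 at {Y}

BR_3 = {Y}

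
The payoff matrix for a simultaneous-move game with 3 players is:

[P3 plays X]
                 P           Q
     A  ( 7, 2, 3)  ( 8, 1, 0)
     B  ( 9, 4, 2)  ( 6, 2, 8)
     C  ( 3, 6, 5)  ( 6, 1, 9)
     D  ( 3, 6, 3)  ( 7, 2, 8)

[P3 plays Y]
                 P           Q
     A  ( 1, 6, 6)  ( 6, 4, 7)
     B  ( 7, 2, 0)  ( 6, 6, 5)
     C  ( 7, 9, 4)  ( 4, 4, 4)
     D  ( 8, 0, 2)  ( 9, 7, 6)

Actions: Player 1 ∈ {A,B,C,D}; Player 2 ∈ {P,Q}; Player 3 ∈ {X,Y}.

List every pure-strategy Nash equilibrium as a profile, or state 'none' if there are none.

PSNE = {(B,P,X)}

(A,P,X): not NE [P1→B gives 9>7; P3→Y gives 6>3]
(A,P,Y): not NE [P1→D gives 8>1]
(A,Q,X): not NE [P2→P gives 2>1; P3→Y gives 7>0]
(A,Q,Y): not NE [P1→D gives 9>6; P2→P gives 6>4]
(B,P,X): NE
(B,P,Y): not NE [P1→D gives 8>7; P2→Q gives 6>2; P3→X gives 2>0]
(B,Q,X): not NE [P1→A gives 8>6; P2→P gives 4>2]
(B,Q,Y): not NE [P1→D gives 9>6; P3→X gives 8>5]
(C,P,X): not NE [P1→B gives 9>3]
(C,P,Y): not NE [P1→D gives 8>7; P3→X gives 5>4]
(C,Q,X): not NE [P1→A gives 8>6; P2→P gives 6>1]
(C,Q,Y): not NE [P1→D gives 9>4; P2→P gives 9>4; P3→X gives 9>4]
(D,P,X): not NE [P1→B gives 9>3]
(D,P,Y): not NE [P2→Q gives 7>0; P3→X gives 3>2]
(D,Q,X): not NE [P1→A gives 8>7; P2→P gives 6>2]
(D,Q,Y): not NE [P3→X gives 8>6]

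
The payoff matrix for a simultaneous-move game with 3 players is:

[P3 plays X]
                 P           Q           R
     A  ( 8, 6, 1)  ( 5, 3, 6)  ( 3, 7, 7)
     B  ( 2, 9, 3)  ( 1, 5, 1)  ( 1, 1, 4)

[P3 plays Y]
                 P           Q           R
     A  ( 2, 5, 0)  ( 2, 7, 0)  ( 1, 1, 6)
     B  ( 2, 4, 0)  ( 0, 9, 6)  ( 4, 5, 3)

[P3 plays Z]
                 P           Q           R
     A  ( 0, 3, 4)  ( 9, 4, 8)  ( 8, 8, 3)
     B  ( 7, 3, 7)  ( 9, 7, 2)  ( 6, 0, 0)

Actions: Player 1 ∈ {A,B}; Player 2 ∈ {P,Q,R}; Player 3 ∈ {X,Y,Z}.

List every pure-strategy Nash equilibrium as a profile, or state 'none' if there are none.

PSNE = {(A,R,X)}

(A,P,X): not NE [P2→R gives 7>6; P3→Z gives 4>1]
(A,P,Y): not NE [P2→Q gives 7>5; P3→Z gives 4>0]
(A,P,Z): not NE [P1→B gives 7>0; P2→R gives 8>3]
(A,Q,X): not NE [P2→R gives 7>3; P3→Z gives 8>6]
(A,Q,Y): not NE [P3→Z gives 8>0]
(A,Q,Z): not NE [P2→R gives 8>4]
(A,R,X): NE
(A,R,Y): not NE [P1→B gives 4>1; P2→Q gives 7>1; P3→X gives 7>6]
(A,R,Z): not NE [P3→X gives 7>3]
(B,P,X): not NE [P1→A gives 8>2; P3→Z gives 7>3]
(B,P,Y): not NE [P2→Q gives 9>4; P3→Z gives 7>0]
(B,P,Z): not NE [P2→Q gives 7>3]
(B,Q,X): not NE [P1→A gives 5>1; P2→P gives 9>5; P3→Y gives 6>1]
(B,Q,Y): not NE [P1→A gives 2>0]
(B,Q,Z): not NE [P3→Y gives 6>2]
(B,R,X): not NE [P1→A gives 3>1; P2→P gives 9>1]
(B,R,Y): not NE [P2→Q gives 9>5; P3→X gives 4>3]
(B,R,Z): not NE [P1→A gives 8>6; P2→Q gives 7>0; P3→X gives 4>0]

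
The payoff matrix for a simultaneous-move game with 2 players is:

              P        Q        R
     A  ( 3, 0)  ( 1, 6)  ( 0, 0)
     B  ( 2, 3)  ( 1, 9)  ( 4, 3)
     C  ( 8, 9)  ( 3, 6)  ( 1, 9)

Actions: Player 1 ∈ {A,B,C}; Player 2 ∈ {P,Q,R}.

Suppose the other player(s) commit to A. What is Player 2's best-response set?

u_2(P vs A) = 0
u_2(Q vs A) = 6
u_2(R vs A) = 0
max payoff 6 at {Q}

P2 best: {Q}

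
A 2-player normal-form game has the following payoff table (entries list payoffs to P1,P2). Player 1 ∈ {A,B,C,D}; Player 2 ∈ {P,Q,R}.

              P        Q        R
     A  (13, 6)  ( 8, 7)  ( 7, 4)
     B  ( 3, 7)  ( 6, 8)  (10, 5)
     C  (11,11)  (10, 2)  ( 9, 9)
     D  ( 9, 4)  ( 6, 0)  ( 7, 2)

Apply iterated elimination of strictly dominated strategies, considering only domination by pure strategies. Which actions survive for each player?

Remaining: P1:{A,C} P2:{P,Q}

P1 drop D (C beats it: P:11>9 Q:10>6 R:9>7)
P2 drop R (P beats it: A:6>4 B:7>5 C:11>9)
P1 drop B (A beats it: P:13>3 Q:8>6)
P1→{A,C} P2→{P,Q}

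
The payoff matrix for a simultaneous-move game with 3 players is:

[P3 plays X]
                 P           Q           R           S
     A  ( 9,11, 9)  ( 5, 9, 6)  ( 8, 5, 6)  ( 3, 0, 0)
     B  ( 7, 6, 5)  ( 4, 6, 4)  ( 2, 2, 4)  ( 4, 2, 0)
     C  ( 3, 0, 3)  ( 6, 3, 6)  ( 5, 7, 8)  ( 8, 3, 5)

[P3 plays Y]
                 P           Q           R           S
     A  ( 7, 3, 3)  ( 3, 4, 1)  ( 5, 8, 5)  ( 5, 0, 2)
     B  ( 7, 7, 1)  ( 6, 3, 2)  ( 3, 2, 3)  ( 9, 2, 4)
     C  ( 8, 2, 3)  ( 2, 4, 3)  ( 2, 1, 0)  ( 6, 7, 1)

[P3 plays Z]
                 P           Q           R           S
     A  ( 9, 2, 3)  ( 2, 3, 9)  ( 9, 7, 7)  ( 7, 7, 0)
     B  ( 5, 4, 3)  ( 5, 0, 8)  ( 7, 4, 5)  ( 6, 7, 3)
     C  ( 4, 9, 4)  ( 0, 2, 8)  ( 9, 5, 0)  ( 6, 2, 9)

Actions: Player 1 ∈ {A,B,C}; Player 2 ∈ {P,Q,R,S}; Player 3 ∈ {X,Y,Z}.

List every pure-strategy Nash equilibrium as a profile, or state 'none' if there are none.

(A,P,X): NE
(A,P,Y): not NE [P1→C gives 8>7; P2→R gives 8>3; P3→X gives 9>3]
(A,P,Z): not NE [P2→S gives 7>2; P3→X gives 9>3]
(A,Q,X): not NE [P1→C gives 6>5; P2→P gives 11>9; P3→Z gives 9>6]
(A,Q,Y): not NE [P1→B gives 6>3; P2→R gives 8>4; P3→Z gives 9>1]
(A,Q,Z): not NE [P1→B gives 5>2; P2→S gives 7>3]
(A,R,X): not NE [P2→P gives 11>5; P3→Z gives 7>6]
(A,R,Y): not NE [P3→Z gives 7>5]
(A,R,Z): NE
(A,S,X): not NE [P1→C gives 8>3; P2→P gives 11>0; P3→Y gives 2>0]
(A,S,Y): not NE [P1→B gives 9>5; P2→R gives 8>0]
(A,S,Z): not NE [P3→Y gives 2>0]
(B,P,X): not NE [P1→A gives 9>7]
(B,P,Y): not NE [P1→C gives 8>7; P3→X gives 5>1]
(B,P,Z): not NE [P1→A gives 9>5; P2→S gives 7>4; P3→X gives 5>3]
(B,Q,X): not NE [P1→C gives 6>4; P3→Z gives 8>4]
(B,Q,Y): not NE [P2→P gives 7>3; P3→Z gives 8>2]
(B,Q,Z): not NE [P2→S gives 7>0]
(B,R,X): not NE [P1→A gives 8>2; P2→Q gives 6>2; P3→Z gives 5>4]
(B,R,Y): not NE [P1→A gives 5>3; P2→P gives 7>2; P3→Z gives 5>3]
(B,R,Z): not NE [P1→C gives 9>7; P2→S gives 7>4]
(B,S,X): not NE [P1→C gives 8>4; P2→Q gives 6>2; P3→Y gives 4>0]
(B,S,Y): not NE [P2→P gives 7>2]
(B,S,Z): not NE [P1→A gives 7>6; P3→Y gives 4>3]
(C,P,X): not NE [P1→A gives 9>3; P2→R gives 7>0; P3→Z gives 4>3]
(C,P,Y): not NE [P2→S gives 7>2; P3→Z gives 4>3]
(C,P,Z): not NE [P1→A gives 9>4]
(C,Q,X): not NE [P2→R gives 7>3; P3→Z gives 8>6]
(C,Q,Y): not NE [P1→B gives 6>2; P2→S gives 7>4; P3→Z gives 8>3]
(C,Q,Z): not NE [P1→B gives 5>0; P2→P gives 9>2]
(C,R,X): not NE [P1→A gives 8>5]
(C,R,Y): not NE [P1→A gives 5>2; P2→S gives 7>1; P3→X gives 8>0]
(C,R,Z): not NE [P2→P gives 9>5; P3→X gives 8>0]
(C,S,X): not NE [P2→R gives 7>3; P3→Z gives 9>5]
(C,S,Y): not NE [P1→B gives 9>6; P3→Z gives 9>1]
(C,S,Z): not NE [P1→A gives 7>6; P2→P gives 9>2]

NE set: (A,P,X), (A,R,Z)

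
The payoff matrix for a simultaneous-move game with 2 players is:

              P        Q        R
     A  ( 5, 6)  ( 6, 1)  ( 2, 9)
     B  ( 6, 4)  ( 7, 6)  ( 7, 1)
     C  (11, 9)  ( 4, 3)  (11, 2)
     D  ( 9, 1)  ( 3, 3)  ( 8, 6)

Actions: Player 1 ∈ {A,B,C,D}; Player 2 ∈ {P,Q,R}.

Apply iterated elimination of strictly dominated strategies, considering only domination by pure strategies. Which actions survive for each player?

P1 drop A (B beats it: P:6>5 Q:7>6 R:7>2)
P1 drop D (C beats it: P:11>9 Q:4>3 R:11>8)
P2 drop R (P beats it: B:4>1 C:9>2)
P1→{B,C} P2→{P,Q}

IESDS → P1:{B,C} P2:{P,Q}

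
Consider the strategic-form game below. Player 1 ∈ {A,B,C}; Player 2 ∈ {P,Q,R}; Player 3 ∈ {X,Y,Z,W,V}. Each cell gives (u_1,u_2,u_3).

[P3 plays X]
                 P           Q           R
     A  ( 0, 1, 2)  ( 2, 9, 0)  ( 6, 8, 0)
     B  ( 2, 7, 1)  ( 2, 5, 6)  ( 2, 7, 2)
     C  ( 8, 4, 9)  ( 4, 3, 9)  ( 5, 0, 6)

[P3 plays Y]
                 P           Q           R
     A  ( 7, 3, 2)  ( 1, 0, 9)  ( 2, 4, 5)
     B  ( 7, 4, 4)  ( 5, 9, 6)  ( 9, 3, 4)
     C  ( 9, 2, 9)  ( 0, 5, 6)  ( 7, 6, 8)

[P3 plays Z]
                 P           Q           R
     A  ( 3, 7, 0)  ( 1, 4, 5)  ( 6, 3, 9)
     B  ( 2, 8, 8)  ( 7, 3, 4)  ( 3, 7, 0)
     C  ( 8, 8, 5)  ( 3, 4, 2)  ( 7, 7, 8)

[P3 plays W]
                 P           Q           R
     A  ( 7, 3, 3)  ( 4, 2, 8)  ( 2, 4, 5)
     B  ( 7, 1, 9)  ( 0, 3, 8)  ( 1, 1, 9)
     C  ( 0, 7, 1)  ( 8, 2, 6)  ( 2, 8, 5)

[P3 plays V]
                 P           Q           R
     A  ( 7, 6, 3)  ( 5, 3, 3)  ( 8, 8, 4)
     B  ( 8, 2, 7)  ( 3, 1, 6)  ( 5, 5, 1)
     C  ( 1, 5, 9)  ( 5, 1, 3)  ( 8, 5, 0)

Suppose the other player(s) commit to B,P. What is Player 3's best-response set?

BR_3 = {W}

u_3(X vs B,P) = 1
u_3(Y vs B,P) = 4
u_3(Z vs B,P) = 8
u_3(W vs B,P) = 9
u_3(V vs B,P) = 7
max payoff 9 at {W}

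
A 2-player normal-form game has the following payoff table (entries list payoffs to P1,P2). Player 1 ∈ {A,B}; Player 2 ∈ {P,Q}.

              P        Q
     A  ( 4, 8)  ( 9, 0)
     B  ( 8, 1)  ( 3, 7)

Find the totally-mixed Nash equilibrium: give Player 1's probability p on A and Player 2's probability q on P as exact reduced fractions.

p=3/7, q=3/5

P1 indiff ⇒ q·4+(1-q)·9 = q·8+(1-q)·3 ⇒ q(-4) = (1-q)(-6) ⇒ q = 3/5
P2 indiff ⇒ p·8+(1-p)·1 = p·0+(1-p)·7 ⇒ p(8) = (1-p)(6) ⇒ p = 3/7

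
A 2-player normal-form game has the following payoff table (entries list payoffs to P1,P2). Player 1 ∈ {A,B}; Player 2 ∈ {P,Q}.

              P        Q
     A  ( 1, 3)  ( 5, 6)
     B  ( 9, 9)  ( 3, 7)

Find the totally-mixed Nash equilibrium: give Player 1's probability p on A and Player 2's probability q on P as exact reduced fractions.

(p,q) = (2/5, 1/5)

P1 indiff ⇒ q·1+(1-q)·5 = q·9+(1-q)·3 ⇒ q(-8) = (1-q)(-2) ⇒ q = 1/5
P2 indiff ⇒ p·3+(1-p)·9 = p·6+(1-p)·7 ⇒ p(-3) = (1-p)(-2) ⇒ p = 2/5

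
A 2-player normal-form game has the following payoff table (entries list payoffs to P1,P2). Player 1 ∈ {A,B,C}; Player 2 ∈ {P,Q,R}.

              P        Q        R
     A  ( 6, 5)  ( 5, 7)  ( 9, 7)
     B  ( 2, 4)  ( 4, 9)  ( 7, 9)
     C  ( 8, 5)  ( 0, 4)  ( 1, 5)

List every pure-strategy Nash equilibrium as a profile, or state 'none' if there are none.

Nash profiles: (A,Q), (A,R), (C,P)

(A,P): not NE [P1→C gives 8>6; P2→R gives 7>5]
(A,Q): NE
(A,R): NE
(B,P): not NE [P1→C gives 8>2; P2→R gives 9>4]
(B,Q): not NE [P1→A gives 5>4]
(B,R): not NE [P1→A gives 9>7]
(C,P): NE
(C,Q): not NE [P1→A gives 5>0; P2→R gives 5>4]
(C,R): not NE [P1→A gives 9>1]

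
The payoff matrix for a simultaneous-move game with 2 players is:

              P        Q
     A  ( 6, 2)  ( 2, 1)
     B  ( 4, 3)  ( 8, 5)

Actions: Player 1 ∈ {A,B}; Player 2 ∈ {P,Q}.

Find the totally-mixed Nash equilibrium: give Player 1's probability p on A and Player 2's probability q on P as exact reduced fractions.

P1 indiff ⇒ q·6+(1-q)·2 = q·4+(1-q)·8 ⇒ q(2) = (1-q)(6) ⇒ q = 3/4
P2 indiff ⇒ p·2+(1-p)·3 = p·1+(1-p)·5 ⇒ p(1) = (1-p)(2) ⇒ p = 2/3

P1 mixes 2/3 on A; P2 mixes 3/4 on P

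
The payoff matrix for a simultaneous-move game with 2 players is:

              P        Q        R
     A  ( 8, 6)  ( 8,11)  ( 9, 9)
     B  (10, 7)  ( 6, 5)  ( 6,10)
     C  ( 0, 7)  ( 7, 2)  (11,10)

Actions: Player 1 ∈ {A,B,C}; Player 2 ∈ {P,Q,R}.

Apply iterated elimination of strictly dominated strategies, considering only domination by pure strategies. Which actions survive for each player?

IESDS → P1:{A,C} P2:{Q,R}

P2 drop P (R beats it: A:9>6 B:10>7 C:10>7)
P1 drop B (A beats it: Q:8>6 R:9>6)
P1→{A,C} P2→{Q,R}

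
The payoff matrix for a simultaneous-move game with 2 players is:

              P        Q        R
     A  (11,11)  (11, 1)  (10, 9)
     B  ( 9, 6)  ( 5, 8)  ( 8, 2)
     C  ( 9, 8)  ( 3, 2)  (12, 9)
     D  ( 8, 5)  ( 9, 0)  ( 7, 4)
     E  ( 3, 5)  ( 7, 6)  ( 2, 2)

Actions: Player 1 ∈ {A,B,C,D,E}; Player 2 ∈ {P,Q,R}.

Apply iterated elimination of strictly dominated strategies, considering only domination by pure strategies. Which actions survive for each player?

P1 drop B (A beats it: P:11>9 Q:11>5 R:10>8)
P1 drop D (A beats it: P:11>8 Q:11>9 R:10>7)
P1 drop E (A beats it: P:11>3 Q:11>7 R:10>2)
P2 drop Q (P beats it: A:11>1 C:8>2)
P1→{A,C} P2→{P,R}

IESDS → P1:{A,C} P2:{P,R}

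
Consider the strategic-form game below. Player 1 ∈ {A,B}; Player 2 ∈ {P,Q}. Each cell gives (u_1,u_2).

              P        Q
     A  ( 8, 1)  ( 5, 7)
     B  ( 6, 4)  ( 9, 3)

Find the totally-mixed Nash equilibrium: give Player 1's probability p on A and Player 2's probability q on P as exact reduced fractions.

P1 indiff ⇒ q·8+(1-q)·5 = q·6+(1-q)·9 ⇒ q(2) = (1-q)(4) ⇒ q = 2/3
P2 indiff ⇒ p·1+(1-p)·4 = p·7+(1-p)·3 ⇒ p(-6) = (1-p)(-1) ⇒ p = 1/7

P1 mixes 1/7 on A; P2 mixes 2/3 on P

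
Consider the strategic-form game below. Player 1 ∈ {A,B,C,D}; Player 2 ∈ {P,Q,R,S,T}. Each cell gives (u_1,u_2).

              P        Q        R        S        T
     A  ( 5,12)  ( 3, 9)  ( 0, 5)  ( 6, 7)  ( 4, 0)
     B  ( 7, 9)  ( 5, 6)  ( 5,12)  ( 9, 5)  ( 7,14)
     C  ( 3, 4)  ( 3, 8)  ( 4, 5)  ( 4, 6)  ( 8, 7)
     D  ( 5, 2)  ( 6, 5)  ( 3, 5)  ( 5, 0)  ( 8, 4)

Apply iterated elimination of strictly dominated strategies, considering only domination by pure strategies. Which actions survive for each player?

P1 drop A (B beats it: P:7>5 Q:5>3 R:5>0 S:9>6 T:7>4)
P2 drop P (R beats it: B:12>9 C:5>4 D:5>2)
P2 drop S (Q beats it: B:6>5 C:8>6 D:5>0)
P1→{B,C,D} P2→{Q,R,T}

Survivors P1:{B,C,D} P2:{Q,R,T}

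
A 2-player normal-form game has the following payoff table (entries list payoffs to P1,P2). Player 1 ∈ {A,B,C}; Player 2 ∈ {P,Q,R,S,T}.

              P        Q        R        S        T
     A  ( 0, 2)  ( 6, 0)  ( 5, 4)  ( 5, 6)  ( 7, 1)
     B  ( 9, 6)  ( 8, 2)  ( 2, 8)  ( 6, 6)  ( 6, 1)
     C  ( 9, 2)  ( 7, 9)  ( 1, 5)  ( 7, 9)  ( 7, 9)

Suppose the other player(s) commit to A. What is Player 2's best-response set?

P2 best: {S}

u_2(P vs A) = 2
u_2(Q vs A) = 0
u_2(R vs A) = 4
u_2(S vs A) = 6
u_2(T vs A) = 1
max payoff 6 at {S}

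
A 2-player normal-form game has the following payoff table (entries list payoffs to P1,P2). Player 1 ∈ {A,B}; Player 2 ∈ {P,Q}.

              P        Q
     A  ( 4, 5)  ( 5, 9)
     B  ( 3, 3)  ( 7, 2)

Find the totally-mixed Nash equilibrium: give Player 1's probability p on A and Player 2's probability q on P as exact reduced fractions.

P1 indiff ⇒ q·4+(1-q)·5 = q·3+(1-q)·7 ⇒ q(1) = (1-q)(2) ⇒ q = 2/3
P2 indiff ⇒ p·5+(1-p)·3 = p·9+(1-p)·2 ⇒ p(-4) = (1-p)(-1) ⇒ p = 1/5

(p,q) = (1/5, 2/3)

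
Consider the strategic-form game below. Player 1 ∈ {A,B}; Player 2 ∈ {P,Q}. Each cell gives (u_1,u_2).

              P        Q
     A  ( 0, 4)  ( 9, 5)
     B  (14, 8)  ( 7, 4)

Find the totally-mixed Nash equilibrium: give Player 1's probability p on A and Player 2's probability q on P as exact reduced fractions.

(p,q) = (4/5, 1/8)

P1 indiff ⇒ q·0+(1-q)·9 = q·14+(1-q)·7 ⇒ q(-14) = (1-q)(-2) ⇒ q = 1/8
P2 indiff ⇒ p·4+(1-p)·8 = p·5+(1-p)·4 ⇒ p(-1) = (1-p)(-4) ⇒ p = 4/5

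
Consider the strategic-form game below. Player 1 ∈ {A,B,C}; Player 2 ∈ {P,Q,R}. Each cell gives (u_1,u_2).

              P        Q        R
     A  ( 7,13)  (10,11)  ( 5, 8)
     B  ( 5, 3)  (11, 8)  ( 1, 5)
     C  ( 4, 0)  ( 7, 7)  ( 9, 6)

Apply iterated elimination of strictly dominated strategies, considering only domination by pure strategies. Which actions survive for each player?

P2 drop R (Q beats it: A:11>8 B:8>5 C:7>6)
P1 drop C (A beats it: P:7>4 Q:10>7)
P1→{A,B} P2→{P,Q}

IESDS → P1:{A,B} P2:{P,Q}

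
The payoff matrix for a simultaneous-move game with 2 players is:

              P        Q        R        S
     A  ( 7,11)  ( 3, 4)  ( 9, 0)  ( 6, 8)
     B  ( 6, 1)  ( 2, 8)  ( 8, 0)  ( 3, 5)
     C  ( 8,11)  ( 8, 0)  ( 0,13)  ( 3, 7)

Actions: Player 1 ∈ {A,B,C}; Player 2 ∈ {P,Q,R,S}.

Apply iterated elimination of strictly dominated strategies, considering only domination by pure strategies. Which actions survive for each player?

P1 drop B (A beats it: P:7>6 Q:3>2 R:9>8 S:6>3)
P2 drop Q (P beats it: A:11>4 C:11>0)
P2 drop S (P beats it: A:11>8 C:11>7)
P1→{A,C} P2→{P,R}

Survivors P1:{A,C} P2:{P,R}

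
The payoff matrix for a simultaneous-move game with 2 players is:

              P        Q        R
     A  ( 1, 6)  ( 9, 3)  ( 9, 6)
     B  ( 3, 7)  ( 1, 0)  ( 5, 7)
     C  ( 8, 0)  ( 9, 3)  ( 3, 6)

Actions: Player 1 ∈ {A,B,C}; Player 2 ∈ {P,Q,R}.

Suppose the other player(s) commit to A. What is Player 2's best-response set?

u_2(P vs A) = 6
u_2(Q vs A) = 3
u_2(R vs A) = 6
max payoff 6 at {P,R}

argmax u_2 = {P,R}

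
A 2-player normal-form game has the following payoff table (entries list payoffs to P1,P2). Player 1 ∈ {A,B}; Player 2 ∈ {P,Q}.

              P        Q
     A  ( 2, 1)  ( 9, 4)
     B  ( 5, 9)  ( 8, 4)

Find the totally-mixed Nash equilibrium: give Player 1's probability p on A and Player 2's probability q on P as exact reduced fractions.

p=5/8, q=1/4

P1 indiff ⇒ q·2+(1-q)·9 = q·5+(1-q)·8 ⇒ q(-3) = (1-q)(-1) ⇒ q = 1/4
P2 indiff ⇒ p·1+(1-p)·9 = p·4+(1-p)·4 ⇒ p(-3) = (1-p)(-5) ⇒ p = 5/8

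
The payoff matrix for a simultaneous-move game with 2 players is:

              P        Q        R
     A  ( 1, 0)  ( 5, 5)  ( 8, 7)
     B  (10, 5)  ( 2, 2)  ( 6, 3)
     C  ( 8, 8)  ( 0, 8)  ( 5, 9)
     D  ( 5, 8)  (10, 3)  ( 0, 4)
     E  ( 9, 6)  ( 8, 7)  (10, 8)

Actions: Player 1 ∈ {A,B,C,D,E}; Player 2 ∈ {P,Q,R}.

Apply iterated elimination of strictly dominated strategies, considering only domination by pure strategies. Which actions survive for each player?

P1 drop A (E beats it: P:9>1 Q:8>5 R:10>8)
P1 drop C (B beats it: P:10>8 Q:2>0 R:6>5)
P2 drop Q (R beats it: B:3>2 D:4>3 E:8>7)
P1 drop D (B beats it: P:10>5 R:6>0)
P1→{B,E} P2→{P,R}

Remaining: P1:{B,E} P2:{P,R}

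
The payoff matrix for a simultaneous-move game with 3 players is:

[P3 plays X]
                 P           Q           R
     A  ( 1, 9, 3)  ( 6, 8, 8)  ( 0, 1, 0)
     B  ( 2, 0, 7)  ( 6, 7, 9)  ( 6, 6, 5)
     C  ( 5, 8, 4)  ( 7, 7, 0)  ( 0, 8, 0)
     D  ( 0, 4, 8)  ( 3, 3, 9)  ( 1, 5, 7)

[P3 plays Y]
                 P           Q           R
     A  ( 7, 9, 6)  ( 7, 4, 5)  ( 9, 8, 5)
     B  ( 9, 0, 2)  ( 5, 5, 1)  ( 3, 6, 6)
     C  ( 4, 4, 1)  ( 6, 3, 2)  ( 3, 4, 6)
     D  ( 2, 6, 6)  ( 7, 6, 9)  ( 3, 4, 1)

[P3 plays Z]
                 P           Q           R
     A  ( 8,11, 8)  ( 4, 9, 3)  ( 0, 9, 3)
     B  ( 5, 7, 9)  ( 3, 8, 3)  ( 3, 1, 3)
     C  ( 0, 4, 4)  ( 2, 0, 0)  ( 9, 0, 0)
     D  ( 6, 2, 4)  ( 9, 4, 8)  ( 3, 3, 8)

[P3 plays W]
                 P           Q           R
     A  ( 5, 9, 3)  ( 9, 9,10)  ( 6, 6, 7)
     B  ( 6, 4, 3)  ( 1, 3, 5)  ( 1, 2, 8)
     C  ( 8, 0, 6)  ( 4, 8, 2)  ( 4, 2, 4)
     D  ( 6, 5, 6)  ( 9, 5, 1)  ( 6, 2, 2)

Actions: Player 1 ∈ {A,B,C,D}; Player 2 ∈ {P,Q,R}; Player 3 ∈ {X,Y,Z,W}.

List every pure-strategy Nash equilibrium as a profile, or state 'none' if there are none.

(A,P,X): not NE [P1→C gives 5>1; P3→Z gives 8>3]
(A,P,Y): not NE [P1→B gives 9>7; P3→Z gives 8>6]
(A,P,Z): NE
(A,P,W): not NE [P1→C gives 8>5; P3→Z gives 8>3]
(A,Q,X): not NE [P1→C gives 7>6; P2→P gives 9>8; P3→W gives 10>8]
(A,Q,Y): not NE [P2→P gives 9>4; P3→W gives 10>5]
(A,Q,Z): not NE [P1→D gives 9>4; P2→P gives 11>9; P3→W gives 10>3]
(A,Q,W): NE
(A,R,X): not NE [P1→B gives 6>0; P2→P gives 9>1; P3→W gives 7>0]
(A,R,Y): not NE [P2→P gives 9>8; P3→W gives 7>5]
(A,R,Z): not NE [P1→C gives 9>0; P2→P gives 11>9; P3→W gives 7>3]
(A,R,W): not NE [P2→Q gives 9>6]
(B,P,X): not NE [P1→C gives 5>2; P2→Q gives 7>0; P3→Z gives 9>7]
(B,P,Y): not NE [P2→R gives 6>0; P3→Z gives 9>2]
(B,P,Z): not NE [P1→A gives 8>5; P2→Q gives 8>7]
(B,P,W): not NE [P1→C gives 8>6; P3→Z gives 9>3]
(B,Q,X): not NE [P1→C gives 7>6]
(B,Q,Y): not NE [P1→D gives 7>5; P2→R gives 6>5; P3→X gives 9>1]
(B,Q,Z): not NE [P1→D gives 9>3; P3→X gives 9>3]
(B,Q,W): not NE [P1→D gives 9>1; P2→P gives 4>3; P3→X gives 9>5]
(B,R,X): not NE [P2→Q gives 7>6; P3→W gives 8>5]
(B,R,Y): not NE [P1→A gives 9>3; P3→W gives 8>6]
(B,R,Z): not NE [P1→C gives 9>3; P2→Q gives 8>1; P3→W gives 8>3]
(B,R,W): not NE [P1→D gives 6>1; P2→P gives 4>2]
(C,P,X): not NE [P3→W gives 6>4]
(C,P,Y): not NE [P1→B gives 9>4; P3→W gives 6>1]
(C,P,Z): not NE [P1→A gives 8>0; P3→W gives 6>4]
(C,P,W): not NE [P2→Q gives 8>0]
(C,Q,X): not NE [P2→R gives 8>7; P3→W gives 2>0]
(C,Q,Y): not NE [P1→D gives 7>6; P2→R gives 4>3]
(C,Q,Z): not NE [P1→D gives 9>2; P2→P gives 4>0; P3→W gives 2>0]
(C,Q,W): not NE [P1→D gives 9>4]
(C,R,X): not NE [P1→B gives 6>0; P3→Y gives 6>0]
(C,R,Y): not NE [P1→A gives 9>3]
(C,R,Z): not NE [P2→P gives 4>0; P3→Y gives 6>0]
(C,R,W): not NE [P1→D gives 6>4; P2→Q gives 8>2; P3→Y gives 6>4]
(D,P,X): not NE [P1→C gives 5>0; P2→R gives 5>4]
(D,P,Y): not NE [P1→B gives 9>2; P3→X gives 8>6]
(D,P,Z): not NE [P1→A gives 8>6; P2→Q gives 4>2; P3→X gives 8>4]
(D,P,W): not NE [P1→C gives 8>6; P3→X gives 8>6]
(D,Q,X): not NE [P1→C gives 7>3; P2→R gives 5>3]
(D,Q,Y): NE
(D,Q,Z): not NE [P3→Y gives 9>8]
(D,Q,W): not NE [P3→Y gives 9>1]
(D,R,X): not NE [P1→B gives 6>1; P3→Z gives 8>7]
(D,R,Y): not NE [P1→A gives 9>3; P2→Q gives 6>4; P3→Z gives 8>1]
(D,R,Z): not NE [P1→C gives 9>3; P2→Q gives 4>3]
(D,R,W): not NE [P2→Q gives 5>2; P3→Z gives 8>2]

Nash profiles: (A,P,Z), (A,Q,W), (D,Q,Y)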